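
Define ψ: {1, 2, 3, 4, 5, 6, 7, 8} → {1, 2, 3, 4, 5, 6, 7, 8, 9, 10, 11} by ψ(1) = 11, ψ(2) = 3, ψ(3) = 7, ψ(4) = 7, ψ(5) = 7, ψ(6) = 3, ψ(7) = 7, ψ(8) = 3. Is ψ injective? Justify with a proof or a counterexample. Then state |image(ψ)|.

3

ψ(3) = 7 = ψ(4) with 3 ≠ 4, so ψ is not injective.
The image of ψ is {3, 7, 11}, which has 3 elements.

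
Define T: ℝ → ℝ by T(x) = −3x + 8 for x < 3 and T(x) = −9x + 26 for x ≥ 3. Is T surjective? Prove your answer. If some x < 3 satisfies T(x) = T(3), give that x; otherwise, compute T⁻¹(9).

-1/3

Both pieces are strictly decreasing (slopes −3 and −9), so each is injective on its own interval.
The left piece maps (−∞, 3) onto (−1, ∞); the right piece maps [3, ∞) onto (−∞, −1].
These images together cover ℝ, so T is surjective.
Because the two images are disjoint, no x < 3 has T(x) = T(3), so we compute T⁻¹(9): 9 lies in (−1, ∞), so solve −3x + 8 = 9: x = (9 − 8)/(−3) = −1/3.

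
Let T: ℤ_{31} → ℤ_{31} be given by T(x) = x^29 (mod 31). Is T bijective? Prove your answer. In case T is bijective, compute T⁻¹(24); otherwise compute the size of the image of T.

22

Since 31 is prime, the nonzero elements of ℤ_{31} form a cyclic group of order 30.
As gcd(29, 30) = 1, raising to the 29th power is a bijection on this group: if a^29 ≡ b^29 then (ab^{−1})^29 = 1, and the only element of order dividing gcd(29, 30) = 1 is 1, so a = b.
With T(0) = 0 this makes T injective on all of ℤ_{31}, hence bijective (finite equal-size domain and codomain). In particular T is bijective.
Since T is bijective, we find the preimage of 24. The inverse of x ↦ x^29 on (ℤ_{31})^× is x ↦ x^29, because 29·29 = 841 = 28·30 + 1 ≡ 1 (mod 30) and x^{30} = 1 for x ≠ 0 (Fermat). So T⁻¹(24) = 24^29 mod 31.
Repeated squaring mod 31: 24^1 ≡ 24, 24^2 ≡ 24² = 576 ≡ 18, 24^4 ≡ 18² = 324 ≡ 14, 24^8 ≡ 14² = 196 ≡ 10, 24^16 ≡ 10² = 100 ≡ 7. Since 29 = 16 + 8 + 4 + 1, 24^29 ≡ 7·10·14·24: 7·10 = 70 ≡ 8, then 8·14 = 112 ≡ 19, then 19·24 = 456 ≡ 22. So 24^29 ≡ 22 (mod 31).
Hence T⁻¹(24) = 22.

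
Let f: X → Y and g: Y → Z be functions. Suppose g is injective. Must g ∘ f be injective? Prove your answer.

No. Take X = {0, 1}, Y = Z = {0, 1, 2, 3}, f(0) = f(1) = 0, and g = identity (injective).
Then (g ∘ f)(0) = (g ∘ f)(1) = 0 with 0 ≠ 1, so g ∘ f is not injective.

not injective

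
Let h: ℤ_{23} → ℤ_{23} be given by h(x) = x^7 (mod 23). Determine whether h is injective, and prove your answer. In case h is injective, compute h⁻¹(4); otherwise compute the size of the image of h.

Since 23 is prime, the nonzero elements of ℤ_{23} form a cyclic group of order 22.
As gcd(7, 22) = 1, raising to the 7th power is a bijection on this group: if s^7 ≡ t^7 then (st^{−1})^7 = 1, and the only element of order dividing gcd(7, 22) = 1 is 1, so s = t.
With h(0) = 0 this makes h injective on all of ℤ_{23}, hence bijective (finite equal-size domain and codomain). In particular h is injective.
Since h is injective, we find the preimage of 4. The inverse of x ↦ x^7 on (ℤ_{23})^× is x ↦ x^19, because 7·19 = 133 = 6·22 + 1 ≡ 1 (mod 22) and x^{22} = 1 for x ≠ 0 (Fermat). So h⁻¹(4) = 4^19 mod 23.
Repeated squaring mod 23: 4^1 ≡ 4, 4^2 ≡ 4² = 16, 4^4 ≡ 16² = 256 ≡ 3, 4^8 ≡ 3² = 9, 4^16 ≡ 9² = 81 ≡ 12. Since 19 = 16 + 2 + 1, 4^19 ≡ 12·16·4: 12·16 = 192 ≡ 8, then 8·4 = 32 ≡ 9. So 4^19 ≡ 9 (mod 23).
Hence h⁻¹(4) = 9.

9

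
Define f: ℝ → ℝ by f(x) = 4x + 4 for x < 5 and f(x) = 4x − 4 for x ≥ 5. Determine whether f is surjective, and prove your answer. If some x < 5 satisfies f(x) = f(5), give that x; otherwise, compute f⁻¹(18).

3

Both pieces are strictly increasing (slopes 4 and 4), so each is injective on its own interval.
The left piece maps (−∞, 5) onto (−∞, 24); the right piece maps [5, ∞) onto [16, ∞).
The union (−∞, 24) ∪ [16, ∞) covers ℝ, so f is surjective.
For the follow-up: the images overlap, so an x < 5 with f(x) = f(5) exists. f(5) = 16; solving 4x + 4 = 16 for x < 5 gives x = (16 − 4)/4 = 3.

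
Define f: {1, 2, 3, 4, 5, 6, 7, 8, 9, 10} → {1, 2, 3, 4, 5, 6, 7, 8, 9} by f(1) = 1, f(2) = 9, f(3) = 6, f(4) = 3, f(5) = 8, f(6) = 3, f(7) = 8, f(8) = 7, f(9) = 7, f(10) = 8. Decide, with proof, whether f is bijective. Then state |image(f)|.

6

f(4) = 3 = f(6) with 4 ≠ 6, so f is not injective, hence not bijective.
The image of f is {1, 3, 6, 7, 8, 9}, which has 6 elements.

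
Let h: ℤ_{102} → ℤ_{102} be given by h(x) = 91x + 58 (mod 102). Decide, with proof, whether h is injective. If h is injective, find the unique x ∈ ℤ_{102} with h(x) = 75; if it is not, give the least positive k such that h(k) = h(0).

Suppose h(s) = h(t) in ℤ_{102}. Then 91s + 58 ≡ 91t + 58 (mod 102), hence 91(s − t) ≡ 0 (mod 102).
Since gcd(91, 102) = 1, 91 is invertible modulo 102, therefore s − t ≡ 0 (mod 102), i.e. s = t.
Hence h is injective.
We now compute 91⁻¹ mod 102 explicitly. Euclid's algorithm: 102 = 1·91 + 11, 91 = 8·11 + 3, 11 = 3·3 + 2, 3 = 1·2 + 1; back-substituting gives 1 = 37·91 − 33·102, so 91⁻¹ ≡ 37 (mod 102).
Since h is injective, we find h⁻¹(75): we need 91x ≡ 75 − 58 ≡ 17 (mod 102). Using 91⁻¹ = 37: x ≡ 37·17 = 629 = 6·102 + 17, so x = 17.
Check: h(17) = 91·17 + 58 = 1605 = 15·102 + 75 ≡ 75 (mod 102).

17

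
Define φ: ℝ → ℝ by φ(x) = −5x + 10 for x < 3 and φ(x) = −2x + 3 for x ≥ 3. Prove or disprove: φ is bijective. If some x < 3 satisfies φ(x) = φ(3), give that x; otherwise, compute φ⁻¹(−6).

13/5

Both pieces are strictly decreasing (slopes −5 and −2), so each is injective on its own interval.
The left piece maps (−∞, 3) onto (−5, ∞); the right piece maps [3, ∞) onto (−∞, −3].
These images overlap. In particular φ(3) = −3 (right piece), and solving −5x + 10 = −3 on the left piece gives x = 13/5 < 3.
So φ(13/5) = φ(3) with 13/5 ≠ 3, and φ is not injective, hence not bijective. This x = 13/5 is the requested value below 3.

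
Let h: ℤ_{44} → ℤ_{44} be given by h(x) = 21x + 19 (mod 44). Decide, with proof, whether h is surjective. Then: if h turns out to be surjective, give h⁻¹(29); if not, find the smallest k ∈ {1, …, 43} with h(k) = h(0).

Since gcd(21, 44) = 1, 21 is invertible modulo 44. Euclid's algorithm: 44 = 2·21 + 2, 21 = 10·2 + 1; back-substituting gives 1 = 21·21 − 10·44, so 21⁻¹ ≡ 21 (mod 44).
Then y ↦ 21(y − 19) is a two-sided inverse to h, so every y ∈ ℤ_{44} has a preimage.
Hence h is surjective.
Since h is surjective, we compute h⁻¹(29): solve 21x + 19 ≡ 29 (mod 44), i.e. 21x ≡ 10 (mod 44).
Multiplying by 21⁻¹ = 21 gives x ≡ 21·10 = 210 = 4·44 + 34 ≡ 34 (mod 44).
Check: h(34) = 21·34 + 19 = 733 = 16·44 + 29 ≡ 29 (mod 44).

34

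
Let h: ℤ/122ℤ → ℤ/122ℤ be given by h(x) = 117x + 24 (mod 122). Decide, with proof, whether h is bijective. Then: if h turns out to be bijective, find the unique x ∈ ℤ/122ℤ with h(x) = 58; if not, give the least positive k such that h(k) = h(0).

By definition, h is injective when h(s) = h(t) forces s = t.
If h(s) = h(t), then 117s ≡ 117t (mod 122). Because gcd(117, 122) = 1, we may cancel 117 to get s ≡ t (mod 122).
We now compute 117⁻¹ mod 122 explicitly. Euclid's algorithm: 122 = 1·117 + 5, 117 = 23·5 + 2, 5 = 2·2 + 1; back-substituting gives 1 = 73·117 − 70·122, so 117⁻¹ ≡ 73 (mod 122).
For any y ∈ ℤ/122ℤ, x = 73(y − 24) mod 122 satisfies h(x) = 117·73(y − 24) + 24 ≡ y (since 117·73 ≡ 1 mod 122). So every y has a preimage.
Hence h is bijective.
Since h is bijective, we compute h⁻¹(58): solve 117x + 24 ≡ 58 (mod 122), i.e. 117x ≡ 34 (mod 122).
Multiplying by 117⁻¹ = 73 gives x ≡ 73·34 = 2482 = 20·122 + 42 ≡ 42 (mod 122).
Check: h(42) = 117·42 + 24 = 4938 = 40·122 + 58 ≡ 58 (mod 122).

42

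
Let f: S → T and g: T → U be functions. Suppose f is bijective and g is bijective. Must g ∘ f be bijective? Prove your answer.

bijective

Injectivity: if g(f(s)) = g(f(t)) then f(s) = f(t) (g injective) so s = t (f injective).
Surjectivity: for c ∈ U pick b with g(b) = c, then a with f(a) = b; then (g ∘ f)(a) = c.
Hence g ∘ f is bijective.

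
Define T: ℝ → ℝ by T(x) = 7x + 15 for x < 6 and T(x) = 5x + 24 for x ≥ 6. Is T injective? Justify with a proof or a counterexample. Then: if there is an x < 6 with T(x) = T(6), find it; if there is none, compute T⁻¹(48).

Both pieces are strictly increasing (slopes 7 and 5), so each is injective on its own interval.
The left piece maps (−∞, 6) onto (−∞, 57); the right piece maps [6, ∞) onto [54, ∞).
These images overlap. In particular T(6) = 54 (right piece), and solving 7x + 15 = 54 on the left piece gives x = 39/7 < 6.
So T(39/7) = T(6) with 39/7 ≠ 6, and T is not injective. This x = 39/7 is the requested value below 6.

39/7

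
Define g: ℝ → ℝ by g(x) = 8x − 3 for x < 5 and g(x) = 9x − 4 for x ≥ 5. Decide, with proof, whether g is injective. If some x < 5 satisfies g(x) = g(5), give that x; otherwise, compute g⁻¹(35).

Both pieces are strictly increasing (slopes 8 and 9), so each is injective on its own interval.
The left piece maps (−∞, 5) onto (−∞, 37); the right piece maps [5, ∞) onto [41, ∞).
These images are disjoint, so no value is attained by both pieces. Therefore g is injective.
Because the two images are disjoint, no x < 5 has g(x) = g(5), so we compute g⁻¹(35): 35 lies in (−∞, 37), so solve 8x − 3 = 35: x = (35 + 3)/8 = 19/4.

19/4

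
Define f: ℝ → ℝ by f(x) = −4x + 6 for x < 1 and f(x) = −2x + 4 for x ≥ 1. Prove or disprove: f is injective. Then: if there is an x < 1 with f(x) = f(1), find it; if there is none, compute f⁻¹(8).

Both pieces are strictly decreasing (slopes −4 and −2), so each is injective on its own interval.
The left piece maps (−∞, 1) onto (2, ∞); the right piece maps [1, ∞) onto (−∞, 2].
These images are disjoint, so no value is attained by both pieces. Hence f is injective.
Because the two images are disjoint, no x < 1 has f(x) = f(1), so we compute f⁻¹(8): 8 lies in (2, ∞), so solve −4x + 6 = 8: x = (8 − 6)/(−4) = −1/2.

-1/2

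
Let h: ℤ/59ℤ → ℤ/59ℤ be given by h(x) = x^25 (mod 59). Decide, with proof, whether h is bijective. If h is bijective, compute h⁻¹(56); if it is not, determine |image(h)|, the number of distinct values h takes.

55

Since 59 is prime, the nonzero elements of ℤ/59ℤ form a cyclic group of order 58.
As gcd(25, 58) = 1, raising to the 25th power is a bijection on this group: if x_1^25 ≡ x_2^25 then (x_1x_2^{−1})^25 = 1, and the only element of order dividing gcd(25, 58) = 1 is 1, so x_1 = x_2.
With h(0) = 0 this makes h injective on all of ℤ/59ℤ, hence bijective (finite equal-size domain and codomain). In particular h is bijective.
Since h is bijective, we find the preimage of 56. The inverse of x ↦ x^25 on (ℤ/59ℤ)^× is x ↦ x^7, because 25·7 = 175 = 3·58 + 1 ≡ 1 (mod 58) and x^{58} = 1 for x ≠ 0 (Fermat). So h⁻¹(56) = 56^7 mod 59.
Repeated squaring mod 59: 56^1 ≡ 56, 56^2 ≡ 56² = 3136 ≡ 9, 56^4 ≡ 9² = 81 ≡ 22. Since 7 = 4 + 2 + 1, 56^7 ≡ 22·9·56: 22·9 = 198 ≡ 21, then 21·56 = 1176 ≡ 55. So 56^7 ≡ 55 (mod 59).
Hence h⁻¹(56) = 55.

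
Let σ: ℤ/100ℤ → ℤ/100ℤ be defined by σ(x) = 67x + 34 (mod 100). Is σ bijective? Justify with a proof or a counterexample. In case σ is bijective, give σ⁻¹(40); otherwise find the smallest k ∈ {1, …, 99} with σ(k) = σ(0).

18

Recall that σ is injective when σ(x_1) = σ(x_2) forces x_1 = x_2.
If σ(x_1) = σ(x_2), then 67x_1 ≡ 67x_2 (mod 100). Because gcd(67, 100) = 1, we may cancel 67 to get x_1 ≡ x_2 (mod 100).
We now compute 67⁻¹ mod 100 explicitly. Euclid's algorithm: 100 = 1·67 + 33, 67 = 2·33 + 1; back-substituting gives 1 = 3·67 − 2·100, so 67⁻¹ ≡ 3 (mod 100).
For any y ∈ ℤ/100ℤ, x = 3(y − 34) mod 100 satisfies σ(x) = 67·3(y − 34) + 34 ≡ y (since 67·3 ≡ 1 mod 100). So every y has a preimage.
Hence σ is bijective.
Since σ is bijective, we compute σ⁻¹(40): solve 67x + 34 ≡ 40 (mod 100), i.e. 67x ≡ 6 (mod 100).
Multiplying by 67⁻¹ = 3 gives x ≡ 3·6 = 18 ≡ 18 (mod 100).
Check: σ(18) = 67·18 + 34 = 1240 = 12·100 + 40 ≡ 40 (mod 100).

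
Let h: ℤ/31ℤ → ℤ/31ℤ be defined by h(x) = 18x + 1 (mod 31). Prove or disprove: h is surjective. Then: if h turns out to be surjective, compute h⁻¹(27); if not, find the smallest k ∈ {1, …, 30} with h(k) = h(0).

By definition, surjectivity means every element of the codomain has a preimage under h.
Since gcd(18, 31) = 1, 18 is invertible modulo 31. Euclid's algorithm: 31 = 1·18 + 13, 18 = 1·13 + 5, 13 = 2·5 + 3, 5 = 1·3 + 2, 3 = 1·2 + 1; back-substituting gives 1 = 19·18 − 11·31, so 18⁻¹ ≡ 19 (mod 31).
Then y ↦ 19(y − 1) is a two-sided inverse to h, so every y ∈ ℤ/31ℤ has a preimage.
So h is surjective.
Since h is surjective, we find h⁻¹(27): we need 18x ≡ 27 − 1 ≡ 26 (mod 31). Using 18⁻¹ = 19: x ≡ 19·26 = 494 = 15·31 + 29, so x = 29.
Check: h(29) = 18·29 + 1 = 523 = 16·31 + 27 ≡ 27 (mod 31).

29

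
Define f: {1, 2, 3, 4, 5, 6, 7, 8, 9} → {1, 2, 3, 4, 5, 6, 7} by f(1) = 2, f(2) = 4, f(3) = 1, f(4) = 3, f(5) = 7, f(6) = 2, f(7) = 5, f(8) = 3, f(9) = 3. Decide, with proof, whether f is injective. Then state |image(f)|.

6

f(1) = 2 = f(6) with 1 ≠ 6, so f is not injective.
The image of f is {1, 2, 3, 4, 5, 7}, which has 6 elements.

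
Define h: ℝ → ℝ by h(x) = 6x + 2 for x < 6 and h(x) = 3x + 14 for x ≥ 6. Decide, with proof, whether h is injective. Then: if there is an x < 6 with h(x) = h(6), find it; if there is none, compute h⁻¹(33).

Both pieces are strictly increasing (slopes 6 and 3), so each is injective on its own interval.
The left piece maps (−∞, 6) onto (−∞, 38); the right piece maps [6, ∞) onto [32, ∞).
These images overlap. In particular h(6) = 32 (right piece), and solving 6x + 2 = 32 on the left piece gives x = 5 < 6.
So h(5) = h(6) with 5 ≠ 6, and h is not injective. This x = 5 is the requested value below 6.

5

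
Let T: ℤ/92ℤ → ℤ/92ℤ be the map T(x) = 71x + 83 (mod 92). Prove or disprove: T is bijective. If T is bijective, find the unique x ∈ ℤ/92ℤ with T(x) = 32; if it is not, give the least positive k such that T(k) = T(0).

55

If T(s) = T(t), then 71s ≡ 71t (mod 92). Because gcd(71, 92) = 1, we may cancel 71 to get s ≡ t (mod 92).
We now compute 71⁻¹ mod 92 explicitly. Euclid's algorithm: 92 = 1·71 + 21, 71 = 3·21 + 8, 21 = 2·8 + 5, 8 = 1·5 + 3, 5 = 1·3 + 2, 3 = 1·2 + 1; back-substituting gives 1 = 35·71 − 27·92, so 71⁻¹ ≡ 35 (mod 92).
For any y ∈ ℤ/92ℤ, x = 35(y − 83) mod 92 satisfies T(x) = 71·35(y − 83) + 83 ≡ y (since 71·35 ≡ 1 mod 92). So every y has a preimage.
Therefore T is bijective.
Since T is bijective, we find T⁻¹(32): we need 71x ≡ 32 − 83 ≡ 41 (mod 92). Using 71⁻¹ = 35: x ≡ 35·41 = 1435 = 15·92 + 55, so x = 55.
Check: T(55) = 71·55 + 83 = 3988 = 43·92 + 32 ≡ 32 (mod 92).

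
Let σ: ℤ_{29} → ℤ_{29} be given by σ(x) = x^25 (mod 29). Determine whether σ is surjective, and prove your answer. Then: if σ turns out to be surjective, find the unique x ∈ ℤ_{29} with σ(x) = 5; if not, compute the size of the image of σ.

4

Since 29 is prime, the nonzero elements of ℤ_{29} form a cyclic group of order 28.
As gcd(25, 28) = 1, raising to the 25th power is a bijection on this group: if s^25 ≡ t^25 then (st^{−1})^25 = 1, and the only element of order dividing gcd(25, 28) = 1 is 1, so s = t.
With σ(0) = 0 this makes σ injective on all of ℤ_{29}, hence bijective (finite equal-size domain and codomain). In particular σ is surjective.
Since σ is surjective, we find the preimage of 5. The inverse of x ↦ x^25 on (ℤ_{29})^× is x ↦ x^9, because 25·9 = 225 = 8·28 + 1 ≡ 1 (mod 28) and x^{28} = 1 for x ≠ 0 (Fermat). So σ⁻¹(5) = 5^9 mod 29.
Repeated squaring mod 29: 5^1 ≡ 5, 5^2 ≡ 5² = 25, 5^4 ≡ 25² = 625 ≡ 16, 5^8 ≡ 16² = 256 ≡ 24. Since 9 = 8 + 1, 5^9 ≡ 24·5: 24·5 = 120 ≡ 4. So 5^9 ≡ 4 (mod 29).
Hence σ⁻¹(5) = 4.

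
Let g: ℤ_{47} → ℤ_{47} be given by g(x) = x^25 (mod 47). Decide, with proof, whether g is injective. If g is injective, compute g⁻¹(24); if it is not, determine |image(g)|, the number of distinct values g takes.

27

Since 47 is prime, the nonzero elements of ℤ_{47} form a cyclic group of order 46.
As gcd(25, 46) = 1, raising to the 25th power is a bijection on this group: if x_1^25 ≡ x_2^25 then (x_1x_2^{−1})^25 = 1, and the only element of order dividing gcd(25, 46) = 1 is 1, so x_1 = x_2.
With g(0) = 0 this makes g injective on all of ℤ_{47}, hence bijective (finite equal-size domain and codomain). In particular g is injective.
Since g is injective, we find the preimage of 24. The inverse of x ↦ x^25 on (ℤ_{47})^× is x ↦ x^35, because 25·35 = 875 = 19·46 + 1 ≡ 1 (mod 46) and x^{46} = 1 for x ≠ 0 (Fermat). So g⁻¹(24) = 24^35 mod 47.
Repeated squaring mod 47: 24^1 ≡ 24, 24^2 ≡ 24² = 576 ≡ 12, 24^4 ≡ 12² = 144 ≡ 3, 24^8 ≡ 3² = 9, 24^16 ≡ 9² = 81 ≡ 34, 24^32 ≡ 34² = 1156 ≡ 28. Since 35 = 32 + 2 + 1, 24^35 ≡ 28·12·24: 28·12 = 336 ≡ 7, then 7·24 = 168 ≡ 27. So 24^35 ≡ 27 (mod 47).
Hence g⁻¹(24) = 27.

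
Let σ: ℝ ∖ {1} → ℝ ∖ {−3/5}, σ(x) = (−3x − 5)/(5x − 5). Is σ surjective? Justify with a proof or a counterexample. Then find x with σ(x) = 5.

5/7

For any y ≠ −3/5, solving y(5x − 5) = −3x − 5 for x gives a well-defined x ≠ 1. So σ is surjective.
Solving σ(x) = 5: cross-multiplying gives −3x − 5 = 5(5x − 5), which rearranges to −28x = −20, so x = 5/7.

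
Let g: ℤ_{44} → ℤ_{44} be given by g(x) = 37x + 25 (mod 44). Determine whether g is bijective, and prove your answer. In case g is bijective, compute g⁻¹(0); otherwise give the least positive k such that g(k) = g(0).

35

If g(x_1) = g(x_2), then 37x_1 ≡ 37x_2 (mod 44). Because gcd(37, 44) = 1, we may cancel 37 to get x_1 ≡ x_2 (mod 44).
We now compute 37⁻¹ mod 44 explicitly. Euclid's algorithm: 44 = 1·37 + 7, 37 = 5·7 + 2, 7 = 3·2 + 1; back-substituting gives 1 = 25·37 − 21·44, so 37⁻¹ ≡ 25 (mod 44).
For any y ∈ ℤ_{44}, x = 25(y − 25) mod 44 satisfies g(x) = 37·25(y − 25) + 25 ≡ y (since 37·25 ≡ 1 mod 44). So every y has a preimage.
Thus g is bijective.
Since g is bijective, we compute g⁻¹(0): solve 37x + 25 ≡ 0 (mod 44), i.e. 37x ≡ 19 (mod 44).
Multiplying by 37⁻¹ = 25 gives x ≡ 25·19 = 475 = 10·44 + 35 ≡ 35 (mod 44).
Check: g(35) = 37·35 + 25 = 1320 = 30·44 + 0 ≡ 0 (mod 44).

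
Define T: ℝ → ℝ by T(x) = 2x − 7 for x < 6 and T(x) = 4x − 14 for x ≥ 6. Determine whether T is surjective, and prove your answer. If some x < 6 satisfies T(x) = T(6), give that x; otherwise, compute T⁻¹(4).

Both pieces are strictly increasing (slopes 2 and 4), so each is injective on its own interval.
The left piece maps (−∞, 6) onto (−∞, 5); the right piece maps [6, ∞) onto [10, ∞).
The union (−∞, 5) ∪ [10, ∞) omits the interval between 5 and 10; in particular 5 has no preimage. So T is not surjective.
Because the two images are disjoint, no x < 6 has T(x) = T(6), so we compute T⁻¹(4): 4 lies in (−∞, 5), so solve 2x − 7 = 4: x = (4 + 7)/2 = 11/2.

11/2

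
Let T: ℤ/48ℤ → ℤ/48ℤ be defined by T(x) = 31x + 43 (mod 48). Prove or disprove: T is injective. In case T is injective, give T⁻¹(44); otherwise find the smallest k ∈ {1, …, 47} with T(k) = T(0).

31

Recall: injectivity means: for all a, b in the domain, T(a) = T(b) implies a = b.
If T(a) = T(b), then 31a ≡ 31b (mod 48). Because gcd(31, 48) = 1, we may cancel 31 to get a ≡ b (mod 48).
Thus T is injective.
We now compute 31⁻¹ mod 48 explicitly. Euclid's algorithm: 48 = 1·31 + 17, 31 = 1·17 + 14, 17 = 1·14 + 3, 14 = 4·3 + 2, 3 = 1·2 + 1; back-substituting gives 1 = 31·31 − 20·48, so 31⁻¹ ≡ 31 (mod 48).
Since T is injective, we find T⁻¹(44): we need 31x ≡ 44 − 43 ≡ 1 (mod 48). Using 31⁻¹ = 31: x ≡ 31·1 = 31, so x = 31.
Check: T(31) = 31·31 + 43 = 1004 = 20·48 + 44 ≡ 44 (mod 48).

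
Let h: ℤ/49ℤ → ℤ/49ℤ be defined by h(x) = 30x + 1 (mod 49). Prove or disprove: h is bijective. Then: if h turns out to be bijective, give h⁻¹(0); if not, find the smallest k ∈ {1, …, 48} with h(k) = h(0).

31

If h(x_1) = h(x_2), then 30x_1 ≡ 30x_2 (mod 49). Because gcd(30, 49) = 1, we may cancel 30 to get x_1 ≡ x_2 (mod 49).
We now compute 30⁻¹ mod 49 explicitly. Euclid's algorithm: 49 = 1·30 + 19, 30 = 1·19 + 11, 19 = 1·11 + 8, 11 = 1·8 + 3, 8 = 2·3 + 2, 3 = 1·2 + 1; back-substituting gives 1 = 18·30 − 11·49, so 30⁻¹ ≡ 18 (mod 49).
Then y ↦ 18(y − 1) is a two-sided inverse to h, so every y ∈ ℤ/49ℤ has a preimage.
Thus h is bijective.
Since h is bijective, we find h⁻¹(0): we need 30x ≡ 0 − 1 ≡ 48 (mod 49). Using 30⁻¹ = 18: x ≡ 18·48 = 864 = 17·49 + 31, so x = 31.
Check: h(31) = 30·31 + 1 = 931 = 19·49 + 0 ≡ 0 (mod 49).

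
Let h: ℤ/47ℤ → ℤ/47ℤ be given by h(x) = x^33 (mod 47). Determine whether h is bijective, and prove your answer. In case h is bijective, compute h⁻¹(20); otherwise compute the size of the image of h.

26

Since 47 is prime, the nonzero elements of ℤ/47ℤ form a cyclic group of order 46.
As gcd(33, 46) = 1, raising to the 33rd power is a bijection on this group: if s^33 ≡ t^33 then (st^{−1})^33 = 1, and the only element of order dividing gcd(33, 46) = 1 is 1, so s = t.
With h(0) = 0 this makes h injective on all of ℤ/47ℤ, hence bijective (finite equal-size domain and codomain). In particular h is bijective.
Since h is bijective, we find the preimage of 20. The inverse of x ↦ x^33 on (ℤ/47ℤ)^× is x ↦ x^7, because 33·7 = 231 = 5·46 + 1 ≡ 1 (mod 46) and x^{46} = 1 for x ≠ 0 (Fermat). So h⁻¹(20) = 20^7 mod 47.
Repeated squaring mod 47: 20^1 ≡ 20, 20^2 ≡ 20² = 400 ≡ 24, 20^4 ≡ 24² = 576 ≡ 12. Since 7 = 4 + 2 + 1, 20^7 ≡ 12·24·20: 12·24 = 288 ≡ 6, then 6·20 = 120 ≡ 26. So 20^7 ≡ 26 (mod 47).
Hence h⁻¹(20) = 26.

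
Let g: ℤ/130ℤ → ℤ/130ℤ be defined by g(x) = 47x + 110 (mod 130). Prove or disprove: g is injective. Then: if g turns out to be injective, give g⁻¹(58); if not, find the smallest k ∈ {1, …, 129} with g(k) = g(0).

If g(s) = g(t), then 47s ≡ 47t (mod 130). Because gcd(47, 130) = 1, we may cancel 47 to get s ≡ t (mod 130).
So g is injective.
We now compute 47⁻¹ mod 130 explicitly. Euclid's algorithm: 130 = 2·47 + 36, 47 = 1·36 + 11, 36 = 3·11 + 3, 11 = 3·3 + 2, 3 = 1·2 + 1; back-substituting gives 1 = 83·47 − 30·130, so 47⁻¹ ≡ 83 (mod 130).
Since g is injective, we find g⁻¹(58): we need 47x ≡ 58 − 110 ≡ 78 (mod 130). Using 47⁻¹ = 83: x ≡ 83·78 = 6474 = 49·130 + 104, so x = 104.
Check: g(104) = 47·104 + 110 = 4998 = 38·130 + 58 ≡ 58 (mod 130).

104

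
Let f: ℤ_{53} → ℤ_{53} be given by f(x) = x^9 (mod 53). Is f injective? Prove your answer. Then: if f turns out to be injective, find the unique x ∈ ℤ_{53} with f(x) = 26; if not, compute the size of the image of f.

20

Since 53 is prime, the nonzero elements of ℤ_{53} form a cyclic group of order 52.
As gcd(9, 52) = 1, raising to the 9th power is a bijection on this group: if s^9 ≡ t^9 then (st^{−1})^9 = 1, and the only element of order dividing gcd(9, 52) = 1 is 1, so s = t.
With f(0) = 0 this makes f injective on all of ℤ_{53}, hence bijective (finite equal-size domain and codomain). In particular f is injective.
Since f is injective, we find the preimage of 26. The inverse of x ↦ x^9 on (ℤ_{53})^× is x ↦ x^29, because 9·29 = 261 = 5·52 + 1 ≡ 1 (mod 52) and x^{52} = 1 for x ≠ 0 (Fermat). So f⁻¹(26) = 26^29 mod 53.
Repeated squaring mod 53: 26^1 ≡ 26, 26^2 ≡ 26² = 676 ≡ 40, 26^4 ≡ 40² = 1600 ≡ 10, 26^8 ≡ 10² = 100 ≡ 47, 26^16 ≡ 47² = 2209 ≡ 36. Since 29 = 16 + 8 + 4 + 1, 26^29 ≡ 36·47·10·26: 36·47 = 1692 ≡ 49, then 49·10 = 490 ≡ 13, then 13·26 = 338 ≡ 20. So 26^29 ≡ 20 (mod 53).
Hence f⁻¹(26) = 20.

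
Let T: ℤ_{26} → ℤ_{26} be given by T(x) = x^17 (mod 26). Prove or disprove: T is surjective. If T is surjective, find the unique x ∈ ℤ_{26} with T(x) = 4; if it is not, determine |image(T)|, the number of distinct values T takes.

Computing x^17 mod 26 for each x (by repeated squaring, reducing mod 26 at every step), the values T(0), T(1), …, T(25) are: 0, 1, 6, 9, 10, 5, 2, 11, 8, 3, 4, 7, 12, 13, 14, 19, 22, 23, 18, 15, 24, 21, 16, 17, 20, 25.
Every element of ℤ_{26} appears exactly once in this list, so T is a bijection, and in particular surjective.
Since T is surjective, we read off the preimage of 4 from the same table: T(10) = 4, so T⁻¹(4) = 10.

10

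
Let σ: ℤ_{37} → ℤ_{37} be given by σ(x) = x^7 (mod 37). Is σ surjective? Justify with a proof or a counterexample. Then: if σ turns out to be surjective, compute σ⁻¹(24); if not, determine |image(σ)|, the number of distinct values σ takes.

Since 37 is prime, the nonzero elements of ℤ_{37} form a cyclic group of order 36.
As gcd(7, 36) = 1, raising to the 7th power is a bijection on this group: if s^7 ≡ t^7 then (st^{−1})^7 = 1, and the only element of order dividing gcd(7, 36) = 1 is 1, so s = t.
With σ(0) = 0 this makes σ injective on all of ℤ_{37}, hence bijective (finite equal-size domain and codomain). In particular σ is surjective.
Since σ is surjective, we find the preimage of 24. The inverse of x ↦ x^7 on (ℤ_{37})^× is x ↦ x^31, because 7·31 = 217 = 6·36 + 1 ≡ 1 (mod 36) and x^{36} = 1 for x ≠ 0 (Fermat). So σ⁻¹(24) = 24^31 mod 37.
Repeated squaring mod 37: 24^1 ≡ 24, 24^2 ≡ 24² = 576 ≡ 21, 24^4 ≡ 21² = 441 ≡ 34, 24^8 ≡ 34² = 1156 ≡ 9, 24^16 ≡ 9² = 81 ≡ 7. Since 31 = 16 + 8 + 4 + 2 + 1, 24^31 ≡ 7·9·34·21·24: 7·9 = 63 ≡ 26, then 26·34 = 884 ≡ 33, then 33·21 = 693 ≡ 27, then 27·24 = 648 ≡ 19. So 24^31 ≡ 19 (mod 37).
Hence σ⁻¹(24) = 19.

19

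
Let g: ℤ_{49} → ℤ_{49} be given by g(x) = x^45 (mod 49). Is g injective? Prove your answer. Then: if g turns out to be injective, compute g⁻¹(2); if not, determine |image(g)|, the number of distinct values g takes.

g(3): Repeated squaring mod 49: 3^1 ≡ 3, 3^2 ≡ 3² = 9, 3^4 ≡ 9² = 81 ≡ 32, 3^8 ≡ 32² = 1024 ≡ 44, 3^16 ≡ 44² = 1936 ≡ 25, 3^32 ≡ 25² = 625 ≡ 37. Since 45 = 32 + 8 + 4 + 1, 3^45 ≡ 37·44·32·3: 37·44 = 1628 ≡ 11, then 11·32 = 352 ≡ 9, then 9·3 = 27. So 3^45 ≡ 27 (mod 49).
g(5): Repeated squaring mod 49: 5^1 ≡ 5, 5^2 ≡ 5² = 25, 5^4 ≡ 25² = 625 ≡ 37, 5^8 ≡ 37² = 1369 ≡ 46, 5^16 ≡ 46² = 2116 ≡ 9, 5^32 ≡ 9² = 81 ≡ 32. Since 45 = 32 + 8 + 4 + 1, 5^45 ≡ 32·46·37·5: 32·46 = 1472 ≡ 2, then 2·37 = 74 ≡ 25, then 25·5 = 125 ≡ 27. So 5^45 ≡ 27 (mod 49).
So g(3) = g(5) = 27 while 3 ≠ 5, therefore g is not injective.
Since g is not injective, we determine |image(g)|. Computing x^45 mod 49 for each x (by repeated squaring, reducing mod 49 at every step), the values g(0), g(1), …, g(48) are: 0, 1, 8, 27, 15, 27, 20, 0, 22, 43, 20, 8, 13, 41, 0, 43, 29, 13, 1, 48, 13, 0, 15, 15, 6, 43, 34, 34, 0, 36, 1, 48, 36, 20, 6, 0, 8, 36, 41, 29, 6, 27, 0, 29, 22, 34, 22, 41, 48.
The distinct values are {0, 1, 6, 8, 13, 15, 20, 22, 27, 29, 34, 36, 41, 43, 48}; there are 15 of them.

15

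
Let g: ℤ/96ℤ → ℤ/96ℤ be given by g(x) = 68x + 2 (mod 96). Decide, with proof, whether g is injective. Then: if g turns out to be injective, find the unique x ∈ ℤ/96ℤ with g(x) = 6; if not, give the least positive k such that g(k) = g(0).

24

We have gcd(68, 96) = 4 > 1. Taking s = 0 and t = 24: g(0) = 2 and g(24) = 68·24 + 2 = 1634 ≡ 2 (mod 96).
So g(0) = g(24) while 0 ≠ 24, therefore g is not injective.
Since g is not injective, we find the least positive k with g(k) = g(0): this means 68k ≡ 0 (mod 96), i.e. 96 ∣ 68k. Since gcd(68, 96) = 4, dividing through by 4 this holds exactly when 24 ∣ 17k, and as gcd(17, 24) = 1, exactly when 24 ∣ k.
The smallest positive such k is 24.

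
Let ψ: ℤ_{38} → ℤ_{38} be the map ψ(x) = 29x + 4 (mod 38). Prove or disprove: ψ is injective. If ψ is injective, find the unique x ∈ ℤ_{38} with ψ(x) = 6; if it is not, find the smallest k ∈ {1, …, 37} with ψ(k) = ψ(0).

4

Suppose ψ(x_1) = ψ(x_2) in ℤ_{38}. Then 29x_1 + 4 ≡ 29x_2 + 4 (mod 38), thus 29(x_1 − x_2) ≡ 0 (mod 38).
Since gcd(29, 38) = 1, 29 is invertible modulo 38, hence x_1 − x_2 ≡ 0 (mod 38), i.e. x_1 = x_2.
So ψ is injective.
We now compute 29⁻¹ mod 38 explicitly. Euclid's algorithm: 38 = 1·29 + 9, 29 = 3·9 + 2, 9 = 4·2 + 1; back-substituting gives 1 = 21·29 − 16·38, so 29⁻¹ ≡ 21 (mod 38).
Since ψ is injective, we find ψ⁻¹(6): we need 29x ≡ 6 − 4 ≡ 2 (mod 38). Using 29⁻¹ = 21: x ≡ 21·2 = 42 = 1·38 + 4, so x = 4.
Check: ψ(4) = 29·4 + 4 = 120 = 3·38 + 6 ≡ 6 (mod 38).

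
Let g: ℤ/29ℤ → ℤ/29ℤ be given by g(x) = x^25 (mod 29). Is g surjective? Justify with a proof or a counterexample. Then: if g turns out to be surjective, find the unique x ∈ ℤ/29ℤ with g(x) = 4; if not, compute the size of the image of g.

13

Since 29 is prime, the nonzero elements of ℤ/29ℤ form a cyclic group of order 28.
As gcd(25, 28) = 1, raising to the 25th power is a bijection on this group: if u^25 ≡ v^25 then (uv^{−1})^25 = 1, and the only element of order dividing gcd(25, 28) = 1 is 1, so u = v.
With g(0) = 0 this makes g injective on all of ℤ/29ℤ, hence bijective (finite equal-size domain and codomain). In particular g is surjective.
Since g is surjective, we find the preimage of 4. The inverse of x ↦ x^25 on (ℤ/29ℤ)^× is x ↦ x^9, because 25·9 = 225 = 8·28 + 1 ≡ 1 (mod 28) and x^{28} = 1 for x ≠ 0 (Fermat). So g⁻¹(4) = 4^9 mod 29.
Repeated squaring mod 29: 4^1 ≡ 4, 4^2 ≡ 4² = 16, 4^4 ≡ 16² = 256 ≡ 24, 4^8 ≡ 24² = 576 ≡ 25. Since 9 = 8 + 1, 4^9 ≡ 25·4: 25·4 = 100 ≡ 13. So 4^9 ≡ 13 (mod 29).
Hence g⁻¹(4) = 13.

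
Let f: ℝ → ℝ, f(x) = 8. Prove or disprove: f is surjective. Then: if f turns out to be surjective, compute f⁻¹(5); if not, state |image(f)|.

1

Recall that surjectivity means every element of the codomain has a preimage under f.
f(x) = 8 for all x, so 9 has no preimage and f is not surjective.
Since f is not surjective, we state |image(f)|: the image of f is {8}, which has 1 element.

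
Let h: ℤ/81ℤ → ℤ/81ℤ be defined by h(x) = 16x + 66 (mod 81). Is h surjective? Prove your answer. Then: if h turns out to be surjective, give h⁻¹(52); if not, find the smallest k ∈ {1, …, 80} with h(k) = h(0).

70

Recall: surjectivity means every element of the codomain has a preimage under h.
Since gcd(16, 81) = 1, 16 is invertible modulo 81. Euclid's algorithm: 81 = 5·16 + 1; back-substituting gives 1 = 76·16 − 15·81, so 16⁻¹ ≡ 76 (mod 81).
For any y ∈ ℤ/81ℤ, x = 76(y − 66) mod 81 satisfies h(x) = 16·76(y − 66) + 66 ≡ y (since 16·76 ≡ 1 mod 81). So every y has a preimage.
Thus h is surjective.
Since h is surjective, we find h⁻¹(52): we need 16x ≡ 52 − 66 ≡ 67 (mod 81). Using 16⁻¹ = 76: x ≡ 76·67 = 5092 = 62·81 + 70, so x = 70.
Check: h(70) = 16·70 + 66 = 1186 = 14·81 + 52 ≡ 52 (mod 81).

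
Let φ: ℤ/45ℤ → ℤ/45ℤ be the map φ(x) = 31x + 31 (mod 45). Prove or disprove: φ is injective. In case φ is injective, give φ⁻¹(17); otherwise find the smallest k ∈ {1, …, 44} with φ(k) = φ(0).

1

By definition, φ is injective if φ(u) = φ(v) implies u = v.
If φ(u) = φ(v), then 31u ≡ 31v (mod 45). Because gcd(31, 45) = 1, we may cancel 31 to get u ≡ v (mod 45).
Hence φ is injective.
We now compute 31⁻¹ mod 45 explicitly. Euclid's algorithm: 45 = 1·31 + 14, 31 = 2·14 + 3, 14 = 4·3 + 2, 3 = 1·2 + 1; back-substituting gives 1 = 16·31 − 11·45, so 31⁻¹ ≡ 16 (mod 45).
Since φ is injective, we compute φ⁻¹(17): solve 31x + 31 ≡ 17 (mod 45), i.e. 31x ≡ 31 (mod 45).
Multiplying by 31⁻¹ = 16 gives x ≡ 16·31 = 496 = 11·45 + 1 ≡ 1 (mod 45).
Check: φ(1) = 31·1 + 31 = 62 = 1·45 + 17 ≡ 17 (mod 45).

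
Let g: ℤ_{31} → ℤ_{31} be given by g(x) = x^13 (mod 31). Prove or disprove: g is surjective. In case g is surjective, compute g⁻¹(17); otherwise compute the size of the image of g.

12

Since 31 is prime, the nonzero elements of ℤ_{31} form a cyclic group of order 30.
As gcd(13, 30) = 1, raising to the 13th power is a bijection on this group: if x_1^13 ≡ x_2^13 then (x_1x_2^{−1})^13 = 1, and the only element of order dividing gcd(13, 30) = 1 is 1, so x_1 = x_2.
With g(0) = 0 this makes g injective on all of ℤ_{31}, hence bijective (finite equal-size domain and codomain). In particular g is surjective.
Since g is surjective, we find the preimage of 17. The inverse of x ↦ x^13 on (ℤ_{31})^× is x ↦ x^7, because 13·7 = 91 = 3·30 + 1 ≡ 1 (mod 30) and x^{30} = 1 for x ≠ 0 (Fermat). So g⁻¹(17) = 17^7 mod 31.
Repeated squaring mod 31: 17^1 ≡ 17, 17^2 ≡ 17² = 289 ≡ 10, 17^4 ≡ 10² = 100 ≡ 7. Since 7 = 4 + 2 + 1, 17^7 ≡ 7·10·17: 7·10 = 70 ≡ 8, then 8·17 = 136 ≡ 12. So 17^7 ≡ 12 (mod 31).
Hence g⁻¹(17) = 12.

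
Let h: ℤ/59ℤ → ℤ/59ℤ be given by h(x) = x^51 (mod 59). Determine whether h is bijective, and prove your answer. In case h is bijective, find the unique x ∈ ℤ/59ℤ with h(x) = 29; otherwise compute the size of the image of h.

Since 59 is prime, the nonzero elements of ℤ/59ℤ form a cyclic group of order 58.
As gcd(51, 58) = 1, raising to the 51st power is a bijection on this group: if u^51 ≡ v^51 then (uv^{−1})^51 = 1, and the only element of order dividing gcd(51, 58) = 1 is 1, so u = v.
With h(0) = 0 this makes h injective on all of ℤ/59ℤ, hence bijective (finite equal-size domain and codomain). In particular h is bijective.
Since h is bijective, we find the preimage of 29. The inverse of x ↦ x^51 on (ℤ/59ℤ)^× is x ↦ x^33, because 51·33 = 1683 = 29·58 + 1 ≡ 1 (mod 58) and x^{58} = 1 for x ≠ 0 (Fermat). So h⁻¹(29) = 29^33 mod 59.
Repeated squaring mod 59: 29^1 ≡ 29, 29^2 ≡ 29² = 841 ≡ 15, 29^4 ≡ 15² = 225 ≡ 48, 29^8 ≡ 48² = 2304 ≡ 3, 29^16 ≡ 3² = 9, 29^32 ≡ 9² = 81 ≡ 22. Since 33 = 32 + 1, 29^33 ≡ 22·29: 22·29 = 638 ≡ 48. So 29^33 ≡ 48 (mod 59).
Hence h⁻¹(29) = 48.

48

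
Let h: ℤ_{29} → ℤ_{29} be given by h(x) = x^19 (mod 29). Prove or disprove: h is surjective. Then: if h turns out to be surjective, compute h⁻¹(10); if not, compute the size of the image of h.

Since 29 is prime, the nonzero elements of ℤ_{29} form a cyclic group of order 28.
As gcd(19, 28) = 1, raising to the 19th power is a bijection on this group: if x_1^19 ≡ x_2^19 then (x_1x_2^{−1})^19 = 1, and the only element of order dividing gcd(19, 28) = 1 is 1, so x_1 = x_2.
With h(0) = 0 this makes h injective on all of ℤ_{29}, hence bijective (finite equal-size domain and codomain). In particular h is surjective.
Since h is surjective, we find the preimage of 10. The inverse of x ↦ x^19 on (ℤ_{29})^× is x ↦ x^3, because 19·3 = 57 = 2·28 + 1 ≡ 1 (mod 28) and x^{28} = 1 for x ≠ 0 (Fermat). So h⁻¹(10) = 10^3 mod 29.
Repeated squaring mod 29: 10^1 ≡ 10, 10^2 ≡ 10² = 100 ≡ 13. Since 3 = 2 + 1, 10^3 ≡ 13·10: 13·10 = 130 ≡ 14. So 10^3 ≡ 14 (mod 29).
Hence h⁻¹(10) = 14.

14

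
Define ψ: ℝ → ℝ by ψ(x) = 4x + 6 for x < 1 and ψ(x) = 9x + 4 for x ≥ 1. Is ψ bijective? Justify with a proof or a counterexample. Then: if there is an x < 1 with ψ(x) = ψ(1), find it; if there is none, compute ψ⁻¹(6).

Both pieces are strictly increasing (slopes 4 and 9), so each is injective on its own interval.
The left piece maps (−∞, 1) onto (−∞, 10); the right piece maps [1, ∞) onto [13, ∞).
The images leave a gap (10 has no preimage), so ψ is not surjective, hence not bijective.
Because the two images are disjoint, no x < 1 has ψ(x) = ψ(1), so we compute ψ⁻¹(6): 6 lies in (−∞, 10), so solve 4x + 6 = 6: x = (6 − 6)/4 = 0.

0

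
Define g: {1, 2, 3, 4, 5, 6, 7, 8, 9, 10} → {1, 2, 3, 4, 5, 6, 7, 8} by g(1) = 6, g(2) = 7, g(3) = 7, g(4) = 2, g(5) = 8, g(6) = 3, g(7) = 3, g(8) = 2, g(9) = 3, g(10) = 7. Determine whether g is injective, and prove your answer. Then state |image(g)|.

g(2) = 7 = g(3) with 2 ≠ 3, so g is not injective.
The image of g is {2, 3, 6, 7, 8}, which has 5 elements.

5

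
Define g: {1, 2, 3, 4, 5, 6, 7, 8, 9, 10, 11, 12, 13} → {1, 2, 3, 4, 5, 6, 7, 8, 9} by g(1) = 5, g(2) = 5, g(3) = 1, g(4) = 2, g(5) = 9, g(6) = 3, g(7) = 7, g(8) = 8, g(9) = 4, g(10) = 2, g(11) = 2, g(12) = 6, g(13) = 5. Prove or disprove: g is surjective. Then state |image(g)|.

Every element of the codomain has a preimage: 1 = g(3), 2 = g(4), 3 = g(6), 4 = g(9), 5 = g(1), 6 = g(12), 7 = g(7), 8 = g(8), 9 = g(5).
Therefore g is surjective.
The image of g is {1, 2, 3, 4, 5, 6, 7, 8, 9}, which has 9 elements.

9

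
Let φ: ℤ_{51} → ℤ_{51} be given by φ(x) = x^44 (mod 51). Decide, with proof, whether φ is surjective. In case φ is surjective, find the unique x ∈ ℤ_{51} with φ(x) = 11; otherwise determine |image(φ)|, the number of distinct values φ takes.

φ(1) = 1^44 = 1.
φ(4): Repeated squaring mod 51: 4^1 ≡ 4, 4^2 ≡ 4² = 16, 4^4 ≡ 16² = 256 ≡ 1, 4^8 ≡ 1² = 1, 4^16 ≡ 1² = 1, 4^32 ≡ 1² = 1. Since 44 = 32 + 8 + 4, 4^44 ≡ 1·1·1: 1·1 = 1, then 1·1 = 1. So 4^44 ≡ 1 (mod 51).
So φ(1) = φ(4) = 1 while 1 ≠ 4, so φ is not injective.
A non-injective map from the 51-element set ℤ_{51} to itself takes at most 50 distinct values, so it cannot be surjective. Hence φ is not surjective.
Since φ is not surjective, we determine |image(φ)|. Computing x^44 mod 51 for each x (by repeated squaring, reducing mod 51 at every step), the values φ(0), φ(1), …, φ(50) are: 0, 1, 16, 21, 1, 4, 30, 13, 16, 33, 13, 13, 21, 1, 4, 33, 1, 34, 18, 16, 4, 18, 4, 13, 30, 16, 16, 30, 13, 4, 18, 4, 16, 18, 34, 1, 33, 4, 1, 21, 13, 13, 33, 16, 13, 30, 4, 1, 21, 16, 1.
The distinct values are {0, 1, 4, 13, 16, 18, 21, 30, 33, 34}; there are 10 of them.

10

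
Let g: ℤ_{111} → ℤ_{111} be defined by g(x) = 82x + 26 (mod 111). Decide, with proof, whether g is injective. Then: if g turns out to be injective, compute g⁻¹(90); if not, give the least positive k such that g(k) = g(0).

82

Recall that g is injective if g(a) = g(b) implies a = b.
Suppose g(a) = g(b) in ℤ_{111}. Then 82a + 26 ≡ 82b + 26 (mod 111), so 82(a − b) ≡ 0 (mod 111).
Since gcd(82, 111) = 1, 82 is invertible modulo 111, therefore a − b ≡ 0 (mod 111), i.e. a = b.
Thus g is injective.
We now compute 82⁻¹ mod 111 explicitly. Euclid's algorithm: 111 = 1·82 + 29, 82 = 2·29 + 24, 29 = 1·24 + 5, 24 = 4·5 + 4, 5 = 1·4 + 1; back-substituting gives 1 = 88·82 − 65·111, so 82⁻¹ ≡ 88 (mod 111).
Since g is injective, we find g⁻¹(90): we need 82x ≡ 90 − 26 ≡ 64 (mod 111). Using 82⁻¹ = 88: x ≡ 88·64 = 5632 = 50·111 + 82, so x = 82.
Check: g(82) = 82·82 + 26 = 6750 = 60·111 + 90 ≡ 90 (mod 111).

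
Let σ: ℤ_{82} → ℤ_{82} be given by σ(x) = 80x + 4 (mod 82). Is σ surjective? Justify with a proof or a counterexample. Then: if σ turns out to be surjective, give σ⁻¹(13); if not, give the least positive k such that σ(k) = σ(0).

41

By definition, σ is surjective if every y in the codomain equals σ(x) for some x in the domain.
Since gcd(80, 82) = 2, we have 80x ≡ 0 (mod 2) for all x, so σ(x) ≡ 0 (mod 2).
But 1 ≢ 0 (mod 2), so 1 ∈ ℤ_{82} has no preimage. So σ is not surjective.
Since σ is not surjective, we find the least positive k with σ(k) = σ(0): this means 80k ≡ 0 (mod 82), i.e. 82 ∣ 80k. Since gcd(80, 82) = 2, dividing through by 2 this holds exactly when 41 ∣ 40k, and as gcd(40, 41) = 1, exactly when 41 ∣ k.
The smallest positive such k is 41.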